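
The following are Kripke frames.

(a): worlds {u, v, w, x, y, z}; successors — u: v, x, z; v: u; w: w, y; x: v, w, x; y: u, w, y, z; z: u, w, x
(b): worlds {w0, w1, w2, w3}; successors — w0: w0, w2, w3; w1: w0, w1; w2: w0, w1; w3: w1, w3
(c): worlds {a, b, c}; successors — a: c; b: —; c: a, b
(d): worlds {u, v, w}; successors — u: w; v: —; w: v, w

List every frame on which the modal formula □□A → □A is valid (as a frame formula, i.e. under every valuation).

Frame correspondent (Sahlqvist): ∀x ∀y (Rxy → ∃z (Rxz ∧ Rzy)) — i.e. density.
(a): fails — Ruz but no t with Rut and Rtz.
(b): satisfies the condition.
(c): fails — Rac but no z with Raz and Rzc.
(d): satisfies the condition.
Valid on: (b), (d).

(b), (d)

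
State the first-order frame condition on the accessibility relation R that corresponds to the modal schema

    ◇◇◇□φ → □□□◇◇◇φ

This is a Sahlqvist (Geach-type) schema ◇^3□^1φ → □^3◇^3φ.
Minimal-valuation argument: fix x; take any y with xR^3y and any z with xR^3z. Set V(φ) to the set of worlds R-reachable from y in exactly 1 step. Then □^1φ holds at y, so the antecedent holds at x; validity forces ◇^3φ at z, giving a w with zR^3w and yR^1w.
First-order correspondent: ∀x ∀y ∀z ((xR³y ∧ xR³z) → ∃w (yRw ∧ zR³w)).

∀x ∀y ∀z ((xR³y ∧ xR³z) → ∃w (yRw ∧ zR³w))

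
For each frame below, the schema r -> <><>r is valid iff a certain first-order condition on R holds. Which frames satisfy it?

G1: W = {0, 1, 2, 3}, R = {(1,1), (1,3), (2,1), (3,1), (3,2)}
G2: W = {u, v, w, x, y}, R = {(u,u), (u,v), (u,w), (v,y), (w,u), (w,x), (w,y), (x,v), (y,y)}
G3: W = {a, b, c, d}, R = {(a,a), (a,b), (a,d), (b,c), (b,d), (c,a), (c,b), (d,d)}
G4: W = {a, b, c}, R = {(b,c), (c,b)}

G3

This is the axiom for a generalized confluence (Geach) condition; its first-order frame correspondent is forall x exists w (x = w & x R^2 w).
G1: fails — at 0 but no w with 0=w and 0R²w.
G2: fails — at v but no t with v=t and vR²t.
G3: condition met.
G4: fails — at a but no w with a=w and aR²w.
Valid on: G3.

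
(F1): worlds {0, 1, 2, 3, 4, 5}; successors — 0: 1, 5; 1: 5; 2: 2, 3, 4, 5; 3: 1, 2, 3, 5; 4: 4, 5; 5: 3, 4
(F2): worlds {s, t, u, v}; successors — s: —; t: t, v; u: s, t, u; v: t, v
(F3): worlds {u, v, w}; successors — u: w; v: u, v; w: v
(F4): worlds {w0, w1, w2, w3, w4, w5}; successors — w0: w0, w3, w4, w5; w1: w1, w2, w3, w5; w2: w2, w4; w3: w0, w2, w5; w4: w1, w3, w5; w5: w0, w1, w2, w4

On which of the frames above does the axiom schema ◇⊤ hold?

Frame correspondent (Sahlqvist): ∀x ∃y Rxy — i.e. seriality.
(F1): ✓.
(F2): fails — world s has no successor.
(F3): ✓.
(F4): ✓.
Valid on: (F1), (F3), (F4).

(F1), (F3), (F4)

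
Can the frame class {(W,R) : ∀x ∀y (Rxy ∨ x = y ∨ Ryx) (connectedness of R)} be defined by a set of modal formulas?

If a class were modally definable it would be closed under disjoint unions (Goldblatt–Thomason).
Take 3 disjoint single-world reflexive frames: each is trivially connected, but their disjoint union has 3 worlds with no edge between distinct components, so it is not connected.
Hence connectedness of R is not modally definable.

Not modally definable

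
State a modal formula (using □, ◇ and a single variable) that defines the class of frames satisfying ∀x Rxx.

□r → r

A defining formula is □r → r (the T axiom).
Suppose □r→r is valid. At any x set V(r)={w : Rxw}. Then □r holds at x, so r holds at x, i.e. Rxx.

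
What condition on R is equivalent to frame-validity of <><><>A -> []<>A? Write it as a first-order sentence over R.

This is a Sahlqvist (Geach-type) schema ◇^3□^0A → □^1◇^1A.
Minimal-valuation argument: fix x; take any y with xR^3y and any z with xR^1z. Set V(A) to the set of worlds R-reachable from y in exactly 0 steps. Then □^0A holds at y, so the antecedent holds at x; validity forces ◇^1A at z, giving a w with zR^1w and yR^0w.
First-order correspondent: forall x forall y forall z ((x R^3 y & xRz) -> exists w (y = w & zRw)).

forall x forall y forall z ((x R^3 y & xRz) -> exists w (y = w & zRw))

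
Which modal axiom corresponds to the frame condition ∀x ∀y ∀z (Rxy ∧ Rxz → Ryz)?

The condition is the Euclidean property. The 5 schema ◇ψ → □◇ψ defines it.
Suppose ◇ψ→□◇ψ is valid. Take Rxy, Rxz and set V(ψ)={y}. Then ◇ψ at x, so □◇ψ at x, so ◇ψ at z, so some w with Rzw has ψ; w=y, i.e. Rzy. By symmetry of the argument, Ryz.

◇ψ → □◇ψ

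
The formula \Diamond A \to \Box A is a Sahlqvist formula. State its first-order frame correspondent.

Suppose ◇A→□A is valid. Take Rxy, Rxz and set V(A)={y}. Then ◇A at x, so □A at x, so A at z, i.e. z=y.
Conversely, on a frame with partial functionality the schema holds at every world under every valuation.
So the correspondent is partial functionality.

partial functionality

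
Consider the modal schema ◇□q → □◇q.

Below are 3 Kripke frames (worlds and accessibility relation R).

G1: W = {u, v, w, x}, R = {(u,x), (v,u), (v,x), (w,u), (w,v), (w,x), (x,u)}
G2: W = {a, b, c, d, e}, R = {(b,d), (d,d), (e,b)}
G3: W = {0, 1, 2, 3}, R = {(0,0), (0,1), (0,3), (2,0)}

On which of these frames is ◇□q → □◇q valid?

This is the axiom for convergence; its first-order frame correspondent is ∀x ∀y ∀z (Rxy ∧ Rxz → ∃w (Ryw ∧ Rzw)).
G1: fails — Rvu and Rvx but u and x have no common successor.
G2: holds.
G3: fails — R00 and R01 but 0 and 1 have no common successor.
Valid on: G2.

G2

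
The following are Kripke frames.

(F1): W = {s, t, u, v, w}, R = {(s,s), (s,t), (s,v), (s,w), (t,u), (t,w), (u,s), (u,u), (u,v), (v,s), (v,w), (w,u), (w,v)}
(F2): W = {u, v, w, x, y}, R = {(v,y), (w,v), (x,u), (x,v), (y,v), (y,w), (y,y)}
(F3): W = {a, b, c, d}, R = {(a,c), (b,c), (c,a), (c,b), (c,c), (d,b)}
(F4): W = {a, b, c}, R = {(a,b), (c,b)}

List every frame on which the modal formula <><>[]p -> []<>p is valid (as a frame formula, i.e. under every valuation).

(F3), (F4)

Frame correspondent (Sahlqvist): forall x forall y forall z ((x R^2 y & xRz) -> exists w (yRw & zRw)) — i.e. a generalized confluence (Geach) condition.
(F1): fails — sR²v, sRw but no w* with vRw* and wRw*.
(F2): fails — xR²y, xRu but no t with yRt and uRt.
(F3): satisfies the condition.
(F4): satisfies the condition.
Valid on: (F3), (F4).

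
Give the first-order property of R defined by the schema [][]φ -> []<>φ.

This is a Sahlqvist (Geach-type) schema ◇^0□^2φ → □^1◇^1φ.
Minimal-valuation argument: fix x; take any y with xR^0y and any z with xR^1z. Set V(φ) to the set of worlds R-reachable from y in exactly 2 steps. Then □^2φ holds at y, so the antecedent holds at x; validity forces ◇^1φ at z, giving a w with zR^1w and yR^2w.
First-order correspondent: forall x forall z (xRz -> exists w (x R^2 w & zRw)).

forall x forall z (xRz -> exists w (x R^2 w & zRw))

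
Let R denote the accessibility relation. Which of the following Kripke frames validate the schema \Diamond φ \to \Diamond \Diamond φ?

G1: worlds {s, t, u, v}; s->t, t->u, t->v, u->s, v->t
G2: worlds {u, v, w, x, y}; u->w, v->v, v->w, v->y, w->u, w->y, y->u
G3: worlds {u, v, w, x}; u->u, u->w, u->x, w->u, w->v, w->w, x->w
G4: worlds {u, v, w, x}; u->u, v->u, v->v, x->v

This is the axiom for a generalized confluence (Geach) condition; its first-order frame correspondent is \forall x \forall y (xRy \to \exists w (y = w \wedge x R^2 w)).
G1: fails — sRt but no w with t=w and sR²w.
G2: fails — uRw but no t with w=t and uR²t.
G3: ✓.
G4: ✓.

G3, G4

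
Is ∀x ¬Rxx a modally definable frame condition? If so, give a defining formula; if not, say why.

Modal frame validity is preserved under surjective bounded morphisms.
The 2-cycle (worlds 0,1 with 0→1→0) is irreflexive, and the map sending every world to a single reflexive point • is a surjective bounded morphism (forth: every edge maps to (•,•); back: every world has a successor). So any modal formula valid on the 2-cycle is also valid on the reflexive point, which is not irreflexive.
Hence irreflexivity is not modally definable.

No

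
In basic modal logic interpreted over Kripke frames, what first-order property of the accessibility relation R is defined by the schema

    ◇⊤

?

◇⊤ holds at w iff w has a successor, so frame-validity of ◇⊤ is exactly seriality. Equivalently via □r → ◇r:
Suppose □r→◇r is valid. At any x set V(r)=W. Then □r at x, so ◇r at x, so x has a successor.

Seriality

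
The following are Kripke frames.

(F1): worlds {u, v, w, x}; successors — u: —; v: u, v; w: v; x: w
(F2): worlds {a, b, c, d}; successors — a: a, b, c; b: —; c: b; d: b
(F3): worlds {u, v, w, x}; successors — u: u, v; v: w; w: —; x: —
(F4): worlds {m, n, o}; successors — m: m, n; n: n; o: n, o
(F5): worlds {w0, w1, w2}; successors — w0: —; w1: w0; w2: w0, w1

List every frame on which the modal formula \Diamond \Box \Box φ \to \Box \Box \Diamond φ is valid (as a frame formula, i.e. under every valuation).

(F4)

This is the axiom for a generalized confluence (Geach) condition; its first-order frame correspondent is \forall x \forall y \forall z ((xRy \wedge x R^2 z) \to \exists w (y R^2 w \wedge zRw)).
(F1): fails — vRu, vR²u but no t with uR²t and uRt.
(F2): fails — aRa, aR²b but no w with aR²w and bRw.
(F3): fails — uRu, uR²w but no t with uR²t and wRt.
(F4): condition met.
(F5): fails — w2Rw0, w2R²w0 but no w with w0R²w and w0Rw.
Valid on: (F4).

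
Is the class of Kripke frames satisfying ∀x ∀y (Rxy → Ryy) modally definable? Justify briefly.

This is a Sahlqvist condition; the T□ axiom □(□q → q) defines it.
Suppose □(□q→q) is valid. Take Rxy and set V(q)={w : Ryw}. Then at y, □q holds; since □(□q→q) at x, □q→q at y, so q at y, i.e. Ryy.

Definable; □(□q → q) defines it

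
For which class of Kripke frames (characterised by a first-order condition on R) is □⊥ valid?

emptiness of R: ∀x ∀y ¬Rxy

□⊥ is valid iff no world has any successor (otherwise □⊥ fails at any world with one).
The converse is a direct semantic check.
So the correspondent is emptiness of R.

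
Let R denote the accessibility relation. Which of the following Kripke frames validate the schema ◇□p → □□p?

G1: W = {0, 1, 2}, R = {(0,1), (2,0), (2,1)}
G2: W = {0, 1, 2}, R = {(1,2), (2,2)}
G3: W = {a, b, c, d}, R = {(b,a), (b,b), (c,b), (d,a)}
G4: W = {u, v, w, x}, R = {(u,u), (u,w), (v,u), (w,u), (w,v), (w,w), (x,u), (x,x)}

G2

Frame correspondent (Sahlqvist): ∀x ∀y ∀z ((xRy ∧ xR²z) → ∃w (yRw ∧ z = w)) — i.e. a generalized confluence (Geach) condition.
G1: fails — 2R1, 2R²1 but no w with 1Rw and 1=w.
G2: holds.
G3: fails — bRa, bR²a but no w with aRw and a=w.
G4: fails — uRu, uR²v but no t with uRt and v=t.
Valid on: G2.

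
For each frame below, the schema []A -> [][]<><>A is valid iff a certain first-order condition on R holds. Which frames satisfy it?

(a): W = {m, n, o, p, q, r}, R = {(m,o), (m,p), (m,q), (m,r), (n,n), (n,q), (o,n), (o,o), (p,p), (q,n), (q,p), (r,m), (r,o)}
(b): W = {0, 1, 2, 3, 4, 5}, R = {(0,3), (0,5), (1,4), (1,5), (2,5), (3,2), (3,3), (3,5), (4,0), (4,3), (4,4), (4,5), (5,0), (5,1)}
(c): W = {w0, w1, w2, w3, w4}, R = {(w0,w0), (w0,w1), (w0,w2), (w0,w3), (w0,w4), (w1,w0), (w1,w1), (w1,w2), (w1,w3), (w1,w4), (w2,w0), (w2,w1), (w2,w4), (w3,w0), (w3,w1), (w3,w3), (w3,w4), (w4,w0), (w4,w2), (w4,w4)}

This is the axiom for a generalized confluence (Geach) condition; its first-order frame correspondent is forall x forall z (x R^2 z -> exists w (xRw & z R^2 w)).
(a): fails — nR²p but no w with nRw and pR²w.
(b): fails — 0R²2 but no w with 0Rw and 2R²w.
(c): condition met.

(c)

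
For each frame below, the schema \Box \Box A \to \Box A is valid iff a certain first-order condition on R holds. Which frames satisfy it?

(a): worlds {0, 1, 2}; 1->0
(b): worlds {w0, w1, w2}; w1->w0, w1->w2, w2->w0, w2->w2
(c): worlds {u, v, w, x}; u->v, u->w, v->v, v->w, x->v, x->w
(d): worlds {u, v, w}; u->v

The schema corresponds to density: \forall x \forall y (Rxy \to \exists z (Rxz \wedge Rzy)).
(a): fails — R10 but no z with R1z and Rz0.
(b): satisfies the condition.
(c): satisfies the condition.
(d): fails — Ruv but no z with Ruz and Rzv.

(b), (c)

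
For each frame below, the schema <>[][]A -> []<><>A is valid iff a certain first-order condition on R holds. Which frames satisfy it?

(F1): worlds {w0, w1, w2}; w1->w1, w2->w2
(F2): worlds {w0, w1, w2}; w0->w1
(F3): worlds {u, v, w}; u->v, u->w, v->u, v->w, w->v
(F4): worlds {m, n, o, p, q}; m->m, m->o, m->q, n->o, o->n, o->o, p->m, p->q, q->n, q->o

Frame correspondent (Sahlqvist): forall x forall y forall z ((xRy & xRz) -> exists w (y R^2 w & z R^2 w)) — i.e. a generalized confluence (Geach) condition.
(F1): holds.
(F2): fails — w0Rw1, w0Rw1 but no w with w1R²w and w1R²w.
(F3): holds.
(F4): holds.

(F1), (F3), (F4)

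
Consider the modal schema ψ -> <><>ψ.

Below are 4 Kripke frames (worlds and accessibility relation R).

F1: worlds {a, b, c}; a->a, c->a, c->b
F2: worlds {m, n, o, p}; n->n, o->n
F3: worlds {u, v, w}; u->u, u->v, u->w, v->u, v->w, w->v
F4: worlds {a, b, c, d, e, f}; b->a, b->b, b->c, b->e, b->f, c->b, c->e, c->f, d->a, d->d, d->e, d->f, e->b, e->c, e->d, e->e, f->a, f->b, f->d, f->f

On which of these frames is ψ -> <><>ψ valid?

F3

The schema corresponds to a generalized confluence (Geach) condition: forall x exists w (x = w & x R^2 w).
F1: fails — at b but no w with b=w and bR²w.
F2: fails — at m but no w with m=w and mR²w.
F3: satisfies the condition.
F4: fails — at a but no w with a=w and aR²w.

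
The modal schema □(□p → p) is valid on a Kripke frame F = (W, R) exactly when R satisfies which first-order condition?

Suppose □(□p→p) is valid. Take Rxy and set V(p)={w : Ryw}. Then at y, □p holds; since □(□p→p) at x, □p→p at y, so p at y, i.e. Ryy.
Conversely, any frame satisfying ∀x ∀y (Rxy → Ryy) validates the schema.
Frame condition: ∀x ∀y (Rxy → Ryy).

shift-reflexivity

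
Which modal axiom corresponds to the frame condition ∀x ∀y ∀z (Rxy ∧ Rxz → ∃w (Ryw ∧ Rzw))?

The condition is convergence. The .2 schema ◇□r → □◇r defines it.

◇□r → □◇r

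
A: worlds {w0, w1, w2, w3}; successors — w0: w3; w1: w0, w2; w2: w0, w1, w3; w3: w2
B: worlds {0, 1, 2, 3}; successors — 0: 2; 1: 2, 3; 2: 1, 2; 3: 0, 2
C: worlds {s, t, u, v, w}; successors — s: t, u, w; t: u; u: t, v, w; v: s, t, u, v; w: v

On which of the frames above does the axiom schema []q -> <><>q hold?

Frame correspondent (Sahlqvist): forall x exists w (xRw & x R^2 w) — i.e. a generalized confluence (Geach) condition.
A: fails — at w0 but no w with w0Rw and w0R²w.
B: holds.
C: fails — at t but no w* with tRw* and tR²w*.
Valid on: B.

B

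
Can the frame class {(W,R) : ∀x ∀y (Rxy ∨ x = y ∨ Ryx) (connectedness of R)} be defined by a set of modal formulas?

If a class were modally definable it would be closed under disjoint unions (Goldblatt–Thomason).
Take 2 disjoint single-world reflexive frames: each is trivially connected, but their disjoint union has 2 worlds with no edge between distinct components, so it is not connected.
So the class is not modally definable.

No — not modally definable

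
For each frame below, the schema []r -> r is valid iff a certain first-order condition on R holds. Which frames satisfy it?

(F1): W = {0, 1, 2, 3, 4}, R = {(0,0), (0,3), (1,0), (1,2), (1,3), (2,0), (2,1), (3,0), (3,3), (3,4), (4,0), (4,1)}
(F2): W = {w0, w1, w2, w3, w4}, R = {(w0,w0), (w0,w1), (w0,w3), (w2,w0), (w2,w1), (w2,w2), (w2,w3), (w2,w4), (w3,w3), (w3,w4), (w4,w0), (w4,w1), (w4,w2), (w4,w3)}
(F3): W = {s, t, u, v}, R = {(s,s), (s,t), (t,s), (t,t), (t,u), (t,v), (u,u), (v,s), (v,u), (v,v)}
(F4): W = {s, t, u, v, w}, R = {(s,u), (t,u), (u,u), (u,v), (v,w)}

The schema corresponds to reflexivity: forall x Rxx.
(F1): fails — world 1 does not see itself.
(F2): fails — world w1 does not see itself.
(F3): ✓.
(F4): fails — world s does not see itself.

(F3)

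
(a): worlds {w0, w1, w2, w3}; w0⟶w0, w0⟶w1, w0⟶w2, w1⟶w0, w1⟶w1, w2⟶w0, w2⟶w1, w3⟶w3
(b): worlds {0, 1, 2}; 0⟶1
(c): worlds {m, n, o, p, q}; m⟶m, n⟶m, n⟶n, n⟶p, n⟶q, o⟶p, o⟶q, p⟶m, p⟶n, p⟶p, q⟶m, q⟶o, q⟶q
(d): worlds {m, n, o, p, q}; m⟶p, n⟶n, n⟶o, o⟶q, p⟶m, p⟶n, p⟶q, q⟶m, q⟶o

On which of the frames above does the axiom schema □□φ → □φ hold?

This is the axiom for density; its first-order frame correspondent is ∀x ∀y (Rxy → ∃z (Rxz ∧ Rzy)).
(a): condition met.
(b): fails — R01 but no z with R0z and Rz1.
(c): condition met.
(d): fails — Roq but no z with Roz and Rzq.

(a), (c)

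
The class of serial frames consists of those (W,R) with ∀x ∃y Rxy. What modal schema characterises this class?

A defining formula is □p → ◇p (the D axiom).

□p → ◇p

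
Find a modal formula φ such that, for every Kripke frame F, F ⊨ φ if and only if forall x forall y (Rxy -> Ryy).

□(□ψ → ψ)

This is shift-reflexivity; the standard corresponding axiom is T□: □(□ψ → ψ).
Suppose □(□ψ→ψ) is valid. Take Rxy and set V(ψ)={w : Ryw}. Then at y, □ψ holds; since □(□ψ→ψ) at x, □ψ→ψ at y, so ψ at y, i.e. Ryy.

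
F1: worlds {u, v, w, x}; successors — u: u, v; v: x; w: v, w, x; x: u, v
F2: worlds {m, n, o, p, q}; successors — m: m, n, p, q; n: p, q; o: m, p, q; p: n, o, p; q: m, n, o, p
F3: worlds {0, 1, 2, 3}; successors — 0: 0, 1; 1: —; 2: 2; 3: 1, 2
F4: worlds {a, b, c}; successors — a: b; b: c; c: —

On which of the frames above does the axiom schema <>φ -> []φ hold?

F4

The schema corresponds to partial functionality: forall x forall y forall z (Rxy & Rxz -> y = z).
F1: fails — u sees both u and v.
F2: fails — m sees both m and n.
F3: fails — 0 sees both 0 and 1.
F4: condition met.
Valid on: F4.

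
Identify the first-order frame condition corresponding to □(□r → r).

shift-reflexivity

Suppose □(□r→r) is valid. Take Rxy and set V(r)={w : Ryw}. Then at y, □r holds; since □(□r→r) at x, □r→r at y, so r at y, i.e. Ryy.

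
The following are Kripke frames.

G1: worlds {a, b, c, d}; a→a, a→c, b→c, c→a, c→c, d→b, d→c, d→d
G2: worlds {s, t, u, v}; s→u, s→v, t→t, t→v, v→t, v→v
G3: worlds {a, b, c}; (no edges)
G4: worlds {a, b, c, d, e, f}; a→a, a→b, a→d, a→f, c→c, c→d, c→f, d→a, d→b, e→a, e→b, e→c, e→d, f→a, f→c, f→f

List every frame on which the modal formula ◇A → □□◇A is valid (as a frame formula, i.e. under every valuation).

This is the axiom for a generalized confluence (Geach) condition; its first-order frame correspondent is ∀x ∀y ∀z ((xRy ∧ xR²z) → ∃w (y = w ∧ zRw)).
G1: fails — dRb, dR²a but no w with b=w and aRw.
G2: fails — sRu, sR²t but no w with u=w and tRw.
G3: ✓.
G4: fails — aRa, aR²b but no w with a=w and bRw.

G3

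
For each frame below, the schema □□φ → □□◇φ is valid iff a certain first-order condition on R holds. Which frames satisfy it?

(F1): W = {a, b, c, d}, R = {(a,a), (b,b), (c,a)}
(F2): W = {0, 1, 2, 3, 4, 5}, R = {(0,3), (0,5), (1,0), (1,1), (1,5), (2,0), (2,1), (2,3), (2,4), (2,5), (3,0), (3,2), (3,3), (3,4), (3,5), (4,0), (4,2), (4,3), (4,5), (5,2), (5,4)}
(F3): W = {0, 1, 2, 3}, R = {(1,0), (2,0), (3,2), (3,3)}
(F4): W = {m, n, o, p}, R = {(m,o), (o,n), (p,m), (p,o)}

The schema corresponds to a generalized confluence (Geach) condition: ∀x ∀z (xR²z → ∃w (xR²w ∧ zRw)).
(F1): satisfies the condition.
(F2): satisfies the condition.
(F3): fails — 3R²0 but no w with 3R²w and 0Rw.
(F4): fails — mR²n but no w with mR²w and nRw.
Valid on: (F1), (F2).

(F1), (F2)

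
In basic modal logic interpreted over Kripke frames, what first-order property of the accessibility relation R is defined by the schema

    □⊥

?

□⊥ is valid iff no world has any successor (otherwise □⊥ fails at any world with one).

emptiness of R: ∀x ∀y ¬Rxy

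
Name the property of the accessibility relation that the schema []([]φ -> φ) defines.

Suppose □(□φ→φ) is valid. Take Rxy and set V(φ)={w : Ryw}. Then at y, □φ holds; since □(□φ→φ) at x, □φ→φ at y, so φ at y, i.e. Ryy.
Conversely, on a frame with shift-reflexivity the schema holds at every world under every valuation.
So the correspondent is shift-reflexivity.

Shift-reflexivity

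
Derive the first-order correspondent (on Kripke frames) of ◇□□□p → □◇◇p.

This is a Sahlqvist (Geach-type) schema ◇^1□^3p → □^1◇^2p.
First-order correspondent: ∀x ∀y ∀z ((xRy ∧ xRz) → ∃w (yR³w ∧ zR²w)).

∀x ∀y ∀z ((xRy ∧ xRz) → ∃w (yR³w ∧ zR²w))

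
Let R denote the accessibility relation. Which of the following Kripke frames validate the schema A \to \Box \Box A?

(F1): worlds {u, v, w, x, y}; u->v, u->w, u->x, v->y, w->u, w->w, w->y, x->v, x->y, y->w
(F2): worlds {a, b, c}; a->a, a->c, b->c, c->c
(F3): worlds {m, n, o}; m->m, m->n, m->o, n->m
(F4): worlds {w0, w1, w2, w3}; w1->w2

Frame correspondent (Sahlqvist): \forall x \forall z (x R^2 z \to \exists w (x = w \wedge z = w)) — i.e. a generalized confluence (Geach) condition.
(F1): fails — uR²v but u ≠ v.
(F2): fails — aR²c but a ≠ c.
(F3): fails — mR²n but m ≠ n.
(F4): holds.
Valid on: (F4).

(F4)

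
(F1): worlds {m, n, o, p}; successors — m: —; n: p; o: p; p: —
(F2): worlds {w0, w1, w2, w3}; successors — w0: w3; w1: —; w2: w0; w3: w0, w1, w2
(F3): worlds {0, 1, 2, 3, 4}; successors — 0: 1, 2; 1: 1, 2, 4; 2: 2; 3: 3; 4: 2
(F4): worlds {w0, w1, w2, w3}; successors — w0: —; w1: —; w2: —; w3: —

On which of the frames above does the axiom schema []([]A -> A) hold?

The schema corresponds to shift-reflexivity: forall x forall y (Rxy -> Ryy).
(F1): fails — Rnp but not Rpp.
(F2): fails — Rw3w1 but not Rw1w1.
(F3): fails — R14 but not R44.
(F4): ✓.

(F4)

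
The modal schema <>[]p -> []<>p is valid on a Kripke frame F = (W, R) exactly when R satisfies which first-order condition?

This schema is the .2 axiom.
It corresponds to convergence: forall x forall y forall z (Rxy & Rxz -> exists w (Ryw & Rzw)).

Convergence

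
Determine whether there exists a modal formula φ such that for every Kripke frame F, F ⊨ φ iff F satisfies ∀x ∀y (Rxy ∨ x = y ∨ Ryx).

Not modally definable

Modal frame validity is preserved under disjoint unions.
Take 2 disjoint single-world reflexive frames: each is trivially connected, but their disjoint union has 2 worlds with no edge between distinct components, so it is not connected.
Hence connectedness of R is not modally definable.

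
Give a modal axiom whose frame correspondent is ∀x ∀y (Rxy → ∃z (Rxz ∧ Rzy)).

A defining formula is □□s → □s (the C4 axiom).
Suppose □□s→□s is valid. Take Rxy and set V(s)={w : xR²w}. Then □□s at x, so □s at x, so s at y, i.e. ∃z(Rxz∧Rzy).

□□s → □s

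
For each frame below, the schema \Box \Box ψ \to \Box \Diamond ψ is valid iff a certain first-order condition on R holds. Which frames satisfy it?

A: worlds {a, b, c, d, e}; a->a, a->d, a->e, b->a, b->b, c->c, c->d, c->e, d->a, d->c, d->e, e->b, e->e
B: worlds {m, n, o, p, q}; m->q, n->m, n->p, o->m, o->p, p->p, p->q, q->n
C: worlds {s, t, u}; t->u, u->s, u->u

A, B

The schema corresponds to a generalized confluence (Geach) condition: \forall x \forall z (xRz \to \exists w (x R^2 w \wedge zRw)).
A: ✓.
B: ✓.
C: fails — uRs but no w with uR²w and sRw.
Valid on: A, B.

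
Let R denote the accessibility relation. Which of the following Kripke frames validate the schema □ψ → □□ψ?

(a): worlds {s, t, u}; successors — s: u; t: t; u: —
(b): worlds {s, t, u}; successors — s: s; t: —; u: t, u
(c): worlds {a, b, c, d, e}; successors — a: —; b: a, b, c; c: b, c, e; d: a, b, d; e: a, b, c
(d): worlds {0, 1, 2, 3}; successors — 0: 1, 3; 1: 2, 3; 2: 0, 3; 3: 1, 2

(a), (b)

This is the axiom for transitivity; its first-order frame correspondent is ∀x ∀y ∀z (Rxy ∧ Ryz → Rxz).
(a): condition met.
(b): condition met.
(c): fails — Rbc and Rce but not Rbe.
(d): fails — R32 and R23 but not R33.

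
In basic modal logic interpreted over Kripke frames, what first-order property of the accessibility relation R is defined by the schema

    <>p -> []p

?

Suppose ◇p→□p is valid. Take Rxy, Rxz and set V(p)={y}. Then ◇p at x, so □p at x, so p at z, i.e. z=y.

partial functionality: forall x forall y forall z (Rxy & Rxz -> y = z)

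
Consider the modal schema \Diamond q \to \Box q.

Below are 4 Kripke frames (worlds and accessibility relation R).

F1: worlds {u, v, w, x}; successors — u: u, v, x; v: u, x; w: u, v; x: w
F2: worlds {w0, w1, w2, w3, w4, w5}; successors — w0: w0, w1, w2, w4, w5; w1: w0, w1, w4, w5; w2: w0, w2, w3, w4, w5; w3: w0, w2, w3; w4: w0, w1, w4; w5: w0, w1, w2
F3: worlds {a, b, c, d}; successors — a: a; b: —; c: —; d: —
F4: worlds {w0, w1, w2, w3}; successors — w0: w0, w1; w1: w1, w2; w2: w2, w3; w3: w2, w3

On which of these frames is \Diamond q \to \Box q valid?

F3

Frame correspondent (Sahlqvist): \forall x \forall y \forall z (Rxy \wedge Rxz \to y = z) — i.e. partial functionality.
F1: fails — u sees both u and v.
F2: fails — w0 sees both w0 and w1.
F3: holds.
F4: fails — w0 sees both w0 and w1.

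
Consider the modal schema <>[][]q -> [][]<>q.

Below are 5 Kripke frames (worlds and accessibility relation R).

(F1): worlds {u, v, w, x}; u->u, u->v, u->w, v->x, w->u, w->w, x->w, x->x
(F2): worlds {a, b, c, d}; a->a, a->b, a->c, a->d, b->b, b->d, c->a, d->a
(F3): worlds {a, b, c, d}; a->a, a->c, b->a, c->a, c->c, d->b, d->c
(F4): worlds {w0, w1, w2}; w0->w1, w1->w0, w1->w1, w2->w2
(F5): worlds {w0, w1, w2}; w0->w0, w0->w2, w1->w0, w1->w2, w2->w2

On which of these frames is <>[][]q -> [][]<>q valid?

(F2), (F3), (F4), (F5)

This is the axiom for a generalized confluence (Geach) condition; its first-order frame correspondent is forall x forall y forall z ((xRy & x R^2 z) -> exists w (y R^2 w & zRw)).
(F1): fails — uRw, uR²v but no t with wR²t and vRt.
(F2): holds.
(F3): holds.
(F4): holds.
(F5): holds.
Valid on: (F2), (F3), (F4), (F5).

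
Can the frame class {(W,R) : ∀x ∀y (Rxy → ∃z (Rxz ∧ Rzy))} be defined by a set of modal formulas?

Yes — defined by □□p → □p

Yes: it is density, defined by the C4 schema □□p → □p.
Suppose □□p→□p is valid. Take Rxy and set V(p)={w : xR²w}. Then □□p at x, so □p at x, so p at y, i.e. ∃z(Rxz∧Rzy).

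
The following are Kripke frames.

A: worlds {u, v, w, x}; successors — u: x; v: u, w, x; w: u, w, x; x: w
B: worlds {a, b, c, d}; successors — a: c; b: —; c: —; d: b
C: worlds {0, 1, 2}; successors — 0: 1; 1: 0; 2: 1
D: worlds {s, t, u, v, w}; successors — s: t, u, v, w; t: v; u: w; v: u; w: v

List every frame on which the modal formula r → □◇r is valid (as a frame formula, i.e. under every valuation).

none

Frame correspondent (Sahlqvist): ∀x ∀y (Rxy → Ryx) — i.e. symmetry.
A: fails — Rwu but not Ruw.
B: fails — Rdb but not Rbd.
C: fails — R21 but not R12.
D: fails — Rtv but not Rvt.
Valid on no frame.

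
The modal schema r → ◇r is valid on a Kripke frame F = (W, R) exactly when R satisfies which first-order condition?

This is a form of the T axiom.
It corresponds to reflexivity: ∀x Rxx.

reflexivity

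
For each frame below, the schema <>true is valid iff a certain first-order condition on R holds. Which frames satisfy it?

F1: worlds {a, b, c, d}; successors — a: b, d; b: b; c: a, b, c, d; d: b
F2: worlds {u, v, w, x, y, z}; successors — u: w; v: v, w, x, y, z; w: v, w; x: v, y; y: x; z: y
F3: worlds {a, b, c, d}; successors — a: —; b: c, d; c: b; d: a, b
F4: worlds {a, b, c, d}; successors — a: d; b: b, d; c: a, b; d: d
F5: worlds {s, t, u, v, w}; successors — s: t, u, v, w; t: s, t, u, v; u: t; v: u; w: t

F1, F2, F4, F5

Frame correspondent (Sahlqvist): forall x exists y Rxy — i.e. seriality.
F1: satisfies the condition.
F2: satisfies the condition.
F3: fails — world a has no successor.
F4: satisfies the condition.
F5: satisfies the condition.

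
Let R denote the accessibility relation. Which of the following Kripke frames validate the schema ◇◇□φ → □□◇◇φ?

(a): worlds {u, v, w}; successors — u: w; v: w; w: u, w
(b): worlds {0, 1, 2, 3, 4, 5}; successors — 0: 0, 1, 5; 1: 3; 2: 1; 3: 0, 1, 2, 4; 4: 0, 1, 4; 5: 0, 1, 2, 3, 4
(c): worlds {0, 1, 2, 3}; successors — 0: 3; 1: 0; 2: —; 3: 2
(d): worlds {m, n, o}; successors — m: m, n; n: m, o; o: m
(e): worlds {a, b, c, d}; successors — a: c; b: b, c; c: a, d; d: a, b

This is the axiom for a generalized confluence (Geach) condition; its first-order frame correspondent is ∀x ∀y ∀z ((xR²y ∧ xR²z) → ∃w (yRw ∧ zR²w)).
(a): satisfies the condition.
(b): fails — 0R²0, 0R²2 but no w with 0Rw and 2R²w.
(c): fails — 0R²2, 0R²2 but no w with 2Rw and 2R²w.
(d): satisfies the condition.
(e): fails — aR²a, aR²a but no w with aRw and aR²w.
Valid on: (a), (d).

(a), (d)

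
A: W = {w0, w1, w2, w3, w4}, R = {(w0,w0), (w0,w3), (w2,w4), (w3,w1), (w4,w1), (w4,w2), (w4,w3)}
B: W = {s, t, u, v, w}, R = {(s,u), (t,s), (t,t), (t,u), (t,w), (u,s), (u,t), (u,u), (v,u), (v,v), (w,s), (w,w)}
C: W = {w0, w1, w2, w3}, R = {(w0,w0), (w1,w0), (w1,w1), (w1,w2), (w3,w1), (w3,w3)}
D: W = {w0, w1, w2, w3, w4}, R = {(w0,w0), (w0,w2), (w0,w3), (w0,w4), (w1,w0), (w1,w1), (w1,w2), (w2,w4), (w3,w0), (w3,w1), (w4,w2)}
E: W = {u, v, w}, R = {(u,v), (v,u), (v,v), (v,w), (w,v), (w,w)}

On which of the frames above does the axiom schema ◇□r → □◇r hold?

E

This is the axiom for convergence; its first-order frame correspondent is ∀x ∀y ∀z (Rxy ∧ Rxz → ∃w (Ryw ∧ Rzw)).
A: fails — Rw0w0 and Rw0w3 but w0 and w3 have no common successor.
B: fails — Rts and Rtw but s and w have no common successor.
C: fails — Rw1w2 and Rw1w2 but w2 and w2 have no common successor.
D: fails — Rw0w4 and Rw0w2 but w4 and w2 have no common successor.
E: satisfies the condition.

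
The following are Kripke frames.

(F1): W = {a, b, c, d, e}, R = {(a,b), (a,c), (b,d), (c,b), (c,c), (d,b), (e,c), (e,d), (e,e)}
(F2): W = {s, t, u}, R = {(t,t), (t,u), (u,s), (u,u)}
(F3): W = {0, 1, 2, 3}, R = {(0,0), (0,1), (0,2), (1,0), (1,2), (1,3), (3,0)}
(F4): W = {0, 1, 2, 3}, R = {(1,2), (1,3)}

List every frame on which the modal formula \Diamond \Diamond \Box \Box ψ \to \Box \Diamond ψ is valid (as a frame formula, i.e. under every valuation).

(F4)

The schema corresponds to a generalized confluence (Geach) condition: \forall x \forall y \forall z ((x R^2 y \wedge xRz) \to \exists w (y R^2 w \wedge zRw)).
(F1): fails — aR²b, aRb but no w with bR²w and bRw.
(F2): fails — tR²s, tRt but no w with sR²w and tRw.
(F3): fails — 0R²0, 0R2 but no w with 0R²w and 2Rw.
(F4): condition met.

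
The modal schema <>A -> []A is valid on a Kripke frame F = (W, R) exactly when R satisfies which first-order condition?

partial functionality: forall x forall y forall z (Rxy & Rxz -> y = z)

Suppose ◇A→□A is valid. Take Rxy, Rxz and set V(A)={y}. Then ◇A at x, so □A at x, so A at z, i.e. z=y.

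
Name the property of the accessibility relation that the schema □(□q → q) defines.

Suppose □(□q→q) is valid. Take Rxy and set V(q)={w : Ryw}. Then at y, □q holds; since □(□q→q) at x, □q→q at y, so q at y, i.e. Ryy.

shift-reflexivity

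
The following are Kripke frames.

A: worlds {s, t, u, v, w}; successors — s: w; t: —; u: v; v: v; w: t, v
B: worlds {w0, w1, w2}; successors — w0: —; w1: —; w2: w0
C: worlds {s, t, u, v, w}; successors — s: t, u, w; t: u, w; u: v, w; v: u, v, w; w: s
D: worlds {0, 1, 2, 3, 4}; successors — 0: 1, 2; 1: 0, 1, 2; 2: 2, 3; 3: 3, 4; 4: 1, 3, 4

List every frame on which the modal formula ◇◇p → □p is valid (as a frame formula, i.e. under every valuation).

B

The schema corresponds to a generalized confluence (Geach) condition: ∀x ∀y ∀z ((xR²y ∧ xRz) → ∃w (y = w ∧ z = w)).
A: fails — sR²t, sRw but t ≠ w.
B: holds.
C: fails — sR²s, sRt but s ≠ t.
D: fails — 0R²0, 0R1 but 0 ≠ 1.
Valid on: B.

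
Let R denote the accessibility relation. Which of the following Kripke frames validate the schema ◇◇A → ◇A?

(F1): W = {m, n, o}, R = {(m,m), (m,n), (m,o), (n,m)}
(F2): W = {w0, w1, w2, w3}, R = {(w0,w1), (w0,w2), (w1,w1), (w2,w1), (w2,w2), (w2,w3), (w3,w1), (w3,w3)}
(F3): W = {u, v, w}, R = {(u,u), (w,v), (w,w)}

(F3)

The schema corresponds to transitivity: ∀x ∀y ∀z (Rxy ∧ Ryz → Rxz).
(F1): fails — Rnm and Rmn but not Rnn.
(F2): fails — Rw0w2 and Rw2w3 but not Rw0w3.
(F3): holds.
Valid on: (F3).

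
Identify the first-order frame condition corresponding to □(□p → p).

This schema is the T□ axiom.
Its frame correspondent is shift-reflexivity — ∀x ∀y (Rxy → Ryy).

shift-reflexivity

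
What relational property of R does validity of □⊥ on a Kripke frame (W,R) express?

Emptiness of R

□⊥ is valid iff no world has any successor (otherwise □⊥ fails at any world with one).
The converse is a direct semantic check.
Frame condition: ∀x ∀y ¬Rxy.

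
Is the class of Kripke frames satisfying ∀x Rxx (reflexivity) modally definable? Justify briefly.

Yes, by □r → r

The condition is reflexivity. A defining modal formula is □r → r.
Suppose □r→r is valid. At any x set V(r)={w : Rxw}. Then □r holds at x, so r holds at x, i.e. Rxx.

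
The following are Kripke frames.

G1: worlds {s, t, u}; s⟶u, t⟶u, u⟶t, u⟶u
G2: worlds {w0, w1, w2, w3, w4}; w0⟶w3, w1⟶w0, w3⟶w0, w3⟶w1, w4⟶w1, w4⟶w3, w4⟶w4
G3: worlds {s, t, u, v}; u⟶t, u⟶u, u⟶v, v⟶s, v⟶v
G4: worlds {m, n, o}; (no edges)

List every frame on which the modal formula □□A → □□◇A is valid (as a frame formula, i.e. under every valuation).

Frame correspondent (Sahlqvist): ∀x ∀z (xR²z → ∃w (xR²w ∧ zRw)) — i.e. a generalized confluence (Geach) condition.
G1: ✓.
G2: fails — w0R²w0 but no w with w0R²w and w0Rw.
G3: fails — uR²s but no w with uR²w and sRw.
G4: ✓.
Valid on: G1, G4.

G1, G4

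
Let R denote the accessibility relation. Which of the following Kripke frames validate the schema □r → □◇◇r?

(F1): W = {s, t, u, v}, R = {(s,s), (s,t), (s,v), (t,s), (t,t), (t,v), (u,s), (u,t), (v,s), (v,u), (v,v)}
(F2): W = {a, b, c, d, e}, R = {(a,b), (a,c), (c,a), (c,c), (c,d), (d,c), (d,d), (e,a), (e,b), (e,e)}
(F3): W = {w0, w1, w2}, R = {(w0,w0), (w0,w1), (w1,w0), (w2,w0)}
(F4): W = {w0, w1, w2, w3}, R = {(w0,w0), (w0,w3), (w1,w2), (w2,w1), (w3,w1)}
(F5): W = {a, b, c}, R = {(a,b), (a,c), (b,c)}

The schema corresponds to a generalized confluence (Geach) condition: ∀x ∀z (xRz → ∃w (xRw ∧ zR²w)).
(F1): condition met.
(F2): fails — aRb but no w with aRw and bR²w.
(F3): condition met.
(F4): fails — w0Rw3 but no w with w0Rw and w3R²w.
(F5): fails — aRb but no w with aRw and bR²w.
Valid on: (F1), (F3).

(F1), (F3)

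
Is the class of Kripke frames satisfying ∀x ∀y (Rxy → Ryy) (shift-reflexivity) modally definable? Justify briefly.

Yes, by □(□p → p)

This is a Sahlqvist condition; the T□ axiom □(□p → p) defines it.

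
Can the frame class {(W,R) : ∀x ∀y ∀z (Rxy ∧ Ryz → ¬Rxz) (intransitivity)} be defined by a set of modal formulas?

Modal frame validity is preserved under surjective bounded morphisms.
The 7-cycle (worlds s,t,u,v,w,x,y with s→t→u→v→w→x→y→s) is intransitive. Mapping every world to a single reflexive point • is a surjective bounded morphism; the reflexive point is not intransitive (R••∧R•• but R••).
Hence intransitivity is not modally definable.

No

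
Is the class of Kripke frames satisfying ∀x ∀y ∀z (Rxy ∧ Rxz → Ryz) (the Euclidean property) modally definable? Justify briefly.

The condition is the Euclidean property. A defining modal formula is ◇q → □◇q.
Suppose ◇q→□◇q is valid. Take Rxy, Rxz and set V(q)={y}. Then ◇q at x, so □◇q at x, so ◇q at z, so some w with Rzw has q; w=y, i.e. Rzy. By symmetry of the argument, Ryz.

Yes — defined by ◇q → □◇q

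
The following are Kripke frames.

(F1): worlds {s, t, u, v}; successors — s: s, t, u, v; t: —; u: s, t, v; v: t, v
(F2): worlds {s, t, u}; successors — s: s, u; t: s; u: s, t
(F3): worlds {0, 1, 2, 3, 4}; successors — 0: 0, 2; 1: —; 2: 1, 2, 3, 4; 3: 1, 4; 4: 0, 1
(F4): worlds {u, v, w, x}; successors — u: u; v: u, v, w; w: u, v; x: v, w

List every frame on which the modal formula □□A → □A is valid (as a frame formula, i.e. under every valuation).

(F1), (F4)

This is the axiom for density; its first-order frame correspondent is ∀x ∀y (Rxy → ∃z (Rxz ∧ Rzy)).
(F1): ✓.
(F2): fails — Rut but no z with Ruz and Rzt.
(F3): fails — R34 but no z with R3z and Rz4.
(F4): ✓.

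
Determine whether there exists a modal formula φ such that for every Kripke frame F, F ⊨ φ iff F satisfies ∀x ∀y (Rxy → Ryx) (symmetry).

Yes: it is symmetry, defined by the B schema q → □◇q.
Suppose q→□◇q is valid. Take Rxy and set V(q)={x}. Then q at x, so □◇q at x, so ◇q at y, so some z with Ryz has q; z=x, i.e. Ryx.

Yes — defined by q → □◇q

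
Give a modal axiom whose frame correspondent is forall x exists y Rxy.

□s → ◇s

The condition is seriality. The D schema □s → ◇s defines it.
Suppose □s→◇s is valid. At any x set V(s)=W. Then □s at x, so ◇s at x, so x has a successor.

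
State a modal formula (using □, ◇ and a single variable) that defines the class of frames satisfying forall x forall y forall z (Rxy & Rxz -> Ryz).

◇ψ → □◇ψ

The condition is the Euclidean property. The 5 schema ◇ψ → □◇ψ defines it.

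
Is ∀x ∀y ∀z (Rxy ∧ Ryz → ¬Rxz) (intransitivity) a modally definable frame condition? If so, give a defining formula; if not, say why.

No

Modal frame validity is preserved under surjective bounded morphisms.
The 7-cycle (worlds w0,w1,w2,w3,w4,w5,w6 with w0→w1→w2→w3→w4→w5→w6→w0) is intransitive. Mapping every world to a single reflexive point • is a surjective bounded morphism; the reflexive point is not intransitive (R••∧R•• but R••).
So the class is not modally definable.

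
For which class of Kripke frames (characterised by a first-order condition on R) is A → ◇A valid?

Reflexivity

Replacing A by ¬A and contraposing gives the equivalent schema □A → A.
Suppose □A→A is valid. At any x set V(A)={w : Rxw}. Then □A holds at x, so A holds at x, i.e. Rxx.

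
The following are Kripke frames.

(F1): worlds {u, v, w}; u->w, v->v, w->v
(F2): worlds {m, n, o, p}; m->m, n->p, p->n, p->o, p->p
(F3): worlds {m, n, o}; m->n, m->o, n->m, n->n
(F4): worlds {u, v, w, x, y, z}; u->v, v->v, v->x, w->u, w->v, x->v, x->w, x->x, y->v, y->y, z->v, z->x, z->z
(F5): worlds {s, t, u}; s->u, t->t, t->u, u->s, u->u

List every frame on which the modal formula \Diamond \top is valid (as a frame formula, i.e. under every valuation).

This is the axiom for seriality; its first-order frame correspondent is \forall x \exists y Rxy.
(F1): condition met.
(F2): fails — world o has no successor.
(F3): fails — world o has no successor.
(F4): condition met.
(F5): condition met.
Valid on: (F1), (F4), (F5).

(F1), (F4), (F5)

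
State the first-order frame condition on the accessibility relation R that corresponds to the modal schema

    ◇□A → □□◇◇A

This is a Sahlqvist (Geach-type) schema ◇^1□^1A → □^2◇^2A.
First-order correspondent: ∀x ∀y ∀z ((xRy ∧ xR²z) → ∃w (yRw ∧ zR²w)).

∀x ∀y ∀z ((xRy ∧ xR²z) → ∃w (yRw ∧ zR²w))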